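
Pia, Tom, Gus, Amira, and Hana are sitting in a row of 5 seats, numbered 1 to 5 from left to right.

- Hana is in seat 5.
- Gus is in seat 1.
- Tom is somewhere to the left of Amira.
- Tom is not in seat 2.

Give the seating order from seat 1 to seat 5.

Gus, Pia, Tom, Amira, Hana

From clue 1: Hana → seat 5.
From clues 1–2: Gus → seat 1.
From clues 1–3: Tom is in {2,3}.
From clues 1–4: Pia → seat 2, Tom → seat 3, Amira → seat 4.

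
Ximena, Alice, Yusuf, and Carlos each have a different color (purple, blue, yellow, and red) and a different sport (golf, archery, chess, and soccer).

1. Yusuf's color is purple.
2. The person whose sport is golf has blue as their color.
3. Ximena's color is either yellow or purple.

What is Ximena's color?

Clue 1 rules out purple for Ximena's color.
With clues 1–3, blue and red are impossible for Ximena's color.
That leaves yellow.

yellow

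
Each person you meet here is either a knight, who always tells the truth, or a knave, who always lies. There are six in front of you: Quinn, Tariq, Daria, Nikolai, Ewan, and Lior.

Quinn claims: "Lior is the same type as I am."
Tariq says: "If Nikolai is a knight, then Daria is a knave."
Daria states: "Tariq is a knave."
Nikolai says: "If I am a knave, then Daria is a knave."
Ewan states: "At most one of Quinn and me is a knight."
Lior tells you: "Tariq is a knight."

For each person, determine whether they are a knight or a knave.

Quinn: knave, Tariq: knight, Daria: knave, Nikolai: knight, Ewan: knight, Lior: knight

Consider Quinn. Suppose Quinn is a knight.
Then whichever role Ewan has, Ewan's statement has the wrong truth value — contradiction.
So Quinn is a knave.
With that fixed, Ewan's statement is true, so Ewan is a knight.
Consider Tariq. Suppose Tariq is a knave.
Then no assignment of the remaining roles makes every statement match its speaker's type — contradiction.
So Tariq is a knight.
With that fixed, Daria's statement is false, so Daria is a knave.
With that fixed, Nikolai's statement is true, so Nikolai is a knight.
With that fixed, Lior's statement is true, so Lior is a knight.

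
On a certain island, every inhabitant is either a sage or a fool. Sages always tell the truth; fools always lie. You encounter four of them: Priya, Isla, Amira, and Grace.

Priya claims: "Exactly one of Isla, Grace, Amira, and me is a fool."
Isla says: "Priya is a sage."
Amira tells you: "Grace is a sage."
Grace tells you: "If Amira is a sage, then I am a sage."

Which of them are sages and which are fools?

Priya: fool, Isla: fool, Amira: sage, Grace: sage

Consider Priya. Suppose Priya is a sage.
Then no assignment of the remaining roles makes every statement match its speaker's type — contradiction.
So Priya is a fool.
With that fixed, Isla's statement is false, so Isla is a fool.
Consider Amira. Suppose Amira is a fool.
Then no assignment of the remaining roles makes every statement match its speaker's type — contradiction.
So Amira is a sage.
Consider Grace. Suppose Grace is a fool.
Then Amira's statement comes out false, contradicting Amira being a sage.
So Grace is a sage.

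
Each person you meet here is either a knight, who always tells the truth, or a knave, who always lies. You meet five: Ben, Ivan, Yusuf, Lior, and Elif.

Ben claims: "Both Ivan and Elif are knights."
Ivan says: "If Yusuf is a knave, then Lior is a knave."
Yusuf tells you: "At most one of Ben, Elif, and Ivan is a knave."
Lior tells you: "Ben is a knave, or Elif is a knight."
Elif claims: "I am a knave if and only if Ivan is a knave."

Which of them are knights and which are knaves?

Ben: knight, Ivan: knight, Yusuf: knight, Lior: knight, Elif: knight

Consider Ben. Suppose Ben is a knave.
Then no assignment of the remaining roles makes every statement match its speaker's type — contradiction.
So Ben is a knight.
Consider Ivan. Suppose Ivan is a knave.
Then Ben's statement comes out false, contradicting Ben being a knight.
So Ivan is a knight.
With that fixed, Yusuf's statement is true, so Yusuf is a knight.
Consider Lior. Suppose Lior is a knave.
Then no assignment of the remaining roles makes every statement match its speaker's type — contradiction.
So Lior is a knight.
Consider Elif. Suppose Elif is a knave.
Then Ben's statement comes out false, contradicting Ben being a knight.
So Elif is a knight.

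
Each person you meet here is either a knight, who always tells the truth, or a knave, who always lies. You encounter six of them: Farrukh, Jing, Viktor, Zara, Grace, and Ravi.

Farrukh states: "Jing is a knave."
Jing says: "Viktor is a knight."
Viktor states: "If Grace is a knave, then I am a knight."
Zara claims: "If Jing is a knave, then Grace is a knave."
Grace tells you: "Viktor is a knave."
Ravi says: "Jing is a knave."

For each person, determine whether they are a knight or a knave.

Consider Farrukh. Suppose Farrukh is a knight.
Then no assignment of the remaining roles makes every statement match its speaker's type — contradiction.
So Farrukh is a knave.
Consider Jing. Suppose Jing is a knave.
Then Farrukh's statement comes out true, contradicting Farrukh being a knave.
So Jing is a knight.
With that fixed, Zara's statement is true, so Zara is a knight.
With that fixed, Ravi's statement is false, so Ravi is a knave.
Consider Viktor. Suppose Viktor is a knave.
Then Jing's statement comes out false, contradicting Jing being a knight.
So Viktor is a knight.
With that fixed, Grace's statement is false, so Grace is a knave.

Farrukh: knave, Jing: knight, Viktor: knight, Zara: knight, Grace: knave, Ravi: knave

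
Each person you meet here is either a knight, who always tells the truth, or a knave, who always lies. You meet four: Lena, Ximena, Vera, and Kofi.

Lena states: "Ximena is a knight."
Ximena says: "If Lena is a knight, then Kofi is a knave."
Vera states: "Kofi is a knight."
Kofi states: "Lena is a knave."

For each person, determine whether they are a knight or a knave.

Consider Lena. Suppose Lena is a knave.
Then no assignment of the remaining roles makes every statement match its speaker's type — contradiction.
So Lena is a knight.
With that fixed, Kofi's statement is false, so Kofi is a knave.
With that fixed, Ximena's statement is true, so Ximena is a knight.
With that fixed, Vera's statement is false, so Vera is a knave.

Lena: knight, Ximena: knight, Vera: knave, Kofi: knave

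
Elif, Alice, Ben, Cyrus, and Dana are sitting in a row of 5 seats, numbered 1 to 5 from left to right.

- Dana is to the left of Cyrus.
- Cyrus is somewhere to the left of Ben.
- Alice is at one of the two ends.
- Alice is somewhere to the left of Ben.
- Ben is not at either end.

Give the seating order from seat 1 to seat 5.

From clue 1: Cyrus is in {2,3,4,5}.
From clues 1–2: Ben is in {3,4,5}.
From clues 1–3: Alice is in {1,5}.
From clues 1–4: Alice → seat 1.
From clues 1–5: Dana → seat 2, Cyrus → seat 3, Ben → seat 4, Elif → seat 5.

Alice, Dana, Cyrus, Ben, Elif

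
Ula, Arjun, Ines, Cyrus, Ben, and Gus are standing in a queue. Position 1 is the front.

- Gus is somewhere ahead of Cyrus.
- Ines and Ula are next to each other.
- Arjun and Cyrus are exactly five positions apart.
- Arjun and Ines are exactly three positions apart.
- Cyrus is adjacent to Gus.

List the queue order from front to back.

Arjun, Ben, Ula, Ines, Gus, Cyrus

From clue 1: Cyrus is in {2,3,4,5,6}.
From clues 1–3: Arjun → position 1, Cyrus → position 6.
From clues 1–4: Ines → position 4.
From clues 1–5: Ben → position 2, Ula → position 3, Gus → position 5.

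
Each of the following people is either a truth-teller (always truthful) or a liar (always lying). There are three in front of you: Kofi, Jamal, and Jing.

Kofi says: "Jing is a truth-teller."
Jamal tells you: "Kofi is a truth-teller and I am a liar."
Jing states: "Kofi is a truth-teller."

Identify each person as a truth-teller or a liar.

Consider Kofi. Suppose Kofi is a truth-teller.
Then whichever role Jamal has, Jamal's statement has the wrong truth value — contradiction.
So Kofi is a liar.
With that fixed, Jamal's statement is false, so Jamal is a liar.
With that fixed, Jing's statement is false, so Jing is a liar.

Kofi: liar, Jamal: liar, Jing: liar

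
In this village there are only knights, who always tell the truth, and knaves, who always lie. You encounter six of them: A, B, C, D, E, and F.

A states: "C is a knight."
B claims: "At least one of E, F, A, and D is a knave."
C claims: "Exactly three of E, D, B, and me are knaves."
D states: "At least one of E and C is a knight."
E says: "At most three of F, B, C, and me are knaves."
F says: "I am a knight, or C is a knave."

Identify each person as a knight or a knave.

A: knave, B: knight, C: knave, D: knight, E: knight, F: knight

Consider A. Suppose A is a knight.
Then no assignment of the remaining roles makes every statement match its speaker's type — contradiction.
So A is a knave.
With that fixed, B's statement is true, so B is a knight.
With that fixed, E's statement is true, so E is a knight.
With that fixed, C's statement is false, so C is a knave.
With that fixed, D's statement is true, so D is a knight.
With that fixed, F's statement is true, so F is a knight.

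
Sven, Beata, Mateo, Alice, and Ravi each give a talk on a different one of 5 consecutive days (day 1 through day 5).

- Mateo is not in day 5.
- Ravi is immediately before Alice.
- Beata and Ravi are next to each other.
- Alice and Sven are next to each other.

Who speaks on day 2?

Beata

With clues 1–3, Alice is ruled out for day 2.
With clues 1–4, Mateo, Ravi, and Sven are ruled out for day 2.
So day 2 is Beata.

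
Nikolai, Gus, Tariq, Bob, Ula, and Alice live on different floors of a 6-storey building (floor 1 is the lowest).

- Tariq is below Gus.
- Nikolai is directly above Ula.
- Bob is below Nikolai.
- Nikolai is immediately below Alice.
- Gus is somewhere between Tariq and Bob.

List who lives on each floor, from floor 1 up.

From clue 1: Gus is in {2,3,4,5,6}.
From clues 1–2: Nikolai is in {2,3,4,5,6}.
From clues 1–3: Nikolai is in {3,4,5,6}.
From clues 1–4: Nikolai is in {3,4,5}.
From clues 1–5: Tariq → floor 1, Gus → floor 2, Bob → floor 3, Ula → floor 4, Nikolai → floor 5, Alice → floor 6.

Tariq, Gus, Bob, Ula, Nikolai, Alice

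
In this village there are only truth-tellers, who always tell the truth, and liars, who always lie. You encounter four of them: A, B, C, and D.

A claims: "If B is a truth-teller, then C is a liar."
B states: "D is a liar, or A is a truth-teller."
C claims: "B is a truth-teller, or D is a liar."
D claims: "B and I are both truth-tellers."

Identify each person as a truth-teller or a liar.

Consider A. Suppose A is a truth-teller.
Then no assignment of the remaining roles makes every statement match its speaker's type — contradiction.
So A is a liar.
Consider B. Suppose B is a liar.
Then A's statement comes out true, contradicting A being a liar.
So B is a truth-teller.
With that fixed, C's statement is true, so C is a truth-teller.
Consider D. Suppose D is a truth-teller.
Then B's statement comes out false, contradicting B being a truth-teller.
So D is a liar.

A: liar, B: truth-teller, C: truth-teller, D: liar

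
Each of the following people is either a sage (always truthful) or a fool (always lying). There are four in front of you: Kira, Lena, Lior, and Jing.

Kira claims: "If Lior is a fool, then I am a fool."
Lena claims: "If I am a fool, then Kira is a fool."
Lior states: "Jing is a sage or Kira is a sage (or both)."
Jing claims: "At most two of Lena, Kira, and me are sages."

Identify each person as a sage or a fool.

Kira: sage, Lena: fool, Lior: sage, Jing: sage

Consider Kira. Suppose Kira is a fool.
Then Kira's own statement would have to be false, but it can't be — contradiction.
So Kira is a sage.
With that fixed, Lior's statement is true, so Lior is a sage.
Consider Lena. Suppose Lena is a sage.
Then whichever role Jing has, Jing's statement has the wrong truth value — contradiction.
So Lena is a fool.
With that fixed, Jing's statement is true, so Jing is a sage.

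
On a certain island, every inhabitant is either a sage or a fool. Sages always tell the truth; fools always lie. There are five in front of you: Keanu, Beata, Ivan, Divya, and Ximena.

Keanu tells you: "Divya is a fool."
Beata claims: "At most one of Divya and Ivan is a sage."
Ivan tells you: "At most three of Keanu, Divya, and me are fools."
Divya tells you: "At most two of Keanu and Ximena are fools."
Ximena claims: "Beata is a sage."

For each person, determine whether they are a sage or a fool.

Keanu: fool, Beata: fool, Ivan: sage, Divya: sage, Ximena: fool

Regardless of anyone's role, Ivan's statement is true, so Ivan is a sage.
With that fixed, Divya's statement is true, so Divya is a sage.
With that fixed, Keanu's statement is false, so Keanu is a fool.
With that fixed, Beata's statement is false, so Beata is a fool.
With that fixed, Ximena's statement is false, so Ximena is a fool.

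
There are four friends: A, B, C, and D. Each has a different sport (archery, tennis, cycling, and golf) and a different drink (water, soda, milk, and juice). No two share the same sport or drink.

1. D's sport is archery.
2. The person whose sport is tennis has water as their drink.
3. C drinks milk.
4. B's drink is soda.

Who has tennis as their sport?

A

Clue 1 rules out D for the one with sport tennis.
With clues 1–3, C is impossible for the one with sport tennis.
With clues 1–4, B is impossible for the one with sport tennis.
That leaves A.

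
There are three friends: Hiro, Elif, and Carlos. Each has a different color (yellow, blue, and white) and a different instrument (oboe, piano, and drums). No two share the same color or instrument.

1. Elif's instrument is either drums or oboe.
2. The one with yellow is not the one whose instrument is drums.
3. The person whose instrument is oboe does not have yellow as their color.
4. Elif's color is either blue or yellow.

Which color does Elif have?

With clues 1–3, yellow is impossible for Elif's color.
With clues 1–4, white is impossible for Elif's color.
That leaves blue.

blue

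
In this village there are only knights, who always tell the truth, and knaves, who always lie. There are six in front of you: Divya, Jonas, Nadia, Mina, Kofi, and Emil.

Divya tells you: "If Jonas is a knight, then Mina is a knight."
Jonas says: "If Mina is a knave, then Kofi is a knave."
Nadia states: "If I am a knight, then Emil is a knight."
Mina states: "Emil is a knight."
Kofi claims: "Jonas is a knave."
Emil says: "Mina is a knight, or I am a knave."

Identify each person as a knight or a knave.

Divya: knight, Jonas: knight, Nadia: knight, Mina: knight, Kofi: knave, Emil: knight

Consider Divya. Suppose Divya is a knave.
Then no assignment of the remaining roles makes every statement match its speaker's type — contradiction.
So Divya is a knight.
Consider Jonas. Suppose Jonas is a knave.
Then no assignment of the remaining roles makes every statement match its speaker's type — contradiction.
So Jonas is a knight.
With that fixed, Kofi's statement is false, so Kofi is a knave.
Consider Nadia. Suppose Nadia is a knave.
Then Nadia's own statement would have to be false, but it can't be — contradiction.
So Nadia is a knight.
Consider Mina. Suppose Mina is a knave.
Then Divya's statement comes out false, contradicting Divya being a knight.
So Mina is a knight.
With that fixed, Emil's statement is true, so Emil is a knight.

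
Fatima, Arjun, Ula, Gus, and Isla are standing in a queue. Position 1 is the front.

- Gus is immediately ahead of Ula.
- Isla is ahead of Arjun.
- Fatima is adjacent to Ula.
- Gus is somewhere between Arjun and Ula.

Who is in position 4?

Ula

With clues 1–3, Arjun and Gus are ruled out for position 4.
With clues 1–4, Fatima and Isla are ruled out for position 4.
So position 4 is Ula.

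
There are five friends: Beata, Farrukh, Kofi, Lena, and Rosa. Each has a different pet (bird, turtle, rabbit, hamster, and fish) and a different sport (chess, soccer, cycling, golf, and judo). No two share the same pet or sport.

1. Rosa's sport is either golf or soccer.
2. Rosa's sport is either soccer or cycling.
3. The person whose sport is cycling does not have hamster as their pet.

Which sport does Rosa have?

soccer

Clue 1 rules out chess, cycling, and judo for Rosa's sport.
With clues 1–2, golf is impossible for Rosa's sport.
That leaves soccer.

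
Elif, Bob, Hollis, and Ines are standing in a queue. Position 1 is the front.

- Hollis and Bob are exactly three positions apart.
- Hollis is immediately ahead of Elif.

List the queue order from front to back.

From clue 1: Elif is in {2,3}.
From clues 1–2: Hollis → position 1, Elif → position 2, Ines → position 3, Bob → position 4.

Hollis, Elif, Ines, Bob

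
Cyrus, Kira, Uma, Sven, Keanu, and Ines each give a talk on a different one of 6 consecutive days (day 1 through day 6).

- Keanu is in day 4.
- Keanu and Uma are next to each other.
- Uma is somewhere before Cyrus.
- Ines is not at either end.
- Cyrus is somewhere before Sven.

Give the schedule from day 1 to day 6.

From clue 1: Keanu → day 4.
From clues 1–2: Uma is in {3,5}.
From clues 1–3: Cyrus is in {5,6}.
From clues 1–5: Kira → day 1, Ines → day 2, Uma → day 3, Cyrus → day 5, Sven → day 6.

Kira, Ines, Uma, Keanu, Cyrus, Sven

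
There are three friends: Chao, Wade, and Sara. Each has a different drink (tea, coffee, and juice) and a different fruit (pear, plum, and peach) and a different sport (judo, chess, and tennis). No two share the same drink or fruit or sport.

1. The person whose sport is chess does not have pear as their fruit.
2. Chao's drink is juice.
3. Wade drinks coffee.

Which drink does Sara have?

With clues 1–2, juice is impossible for Sara's drink.
With clues 1–3, coffee is impossible for Sara's drink.
That leaves tea.

tea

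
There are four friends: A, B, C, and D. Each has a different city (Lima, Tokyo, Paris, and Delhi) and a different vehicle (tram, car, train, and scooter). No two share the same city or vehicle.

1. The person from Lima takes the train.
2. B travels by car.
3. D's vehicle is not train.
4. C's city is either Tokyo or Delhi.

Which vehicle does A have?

train

With clues 1–2, car is impossible for A's vehicle.
With clues 1–4, scooter and tram are impossible for A's vehicle.
That leaves train.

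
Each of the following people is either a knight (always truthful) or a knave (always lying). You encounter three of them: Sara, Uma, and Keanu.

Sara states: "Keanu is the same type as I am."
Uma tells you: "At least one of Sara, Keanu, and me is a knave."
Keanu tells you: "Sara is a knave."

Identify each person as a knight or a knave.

Consider Sara. Suppose Sara is a knight.
Then no assignment of the remaining roles makes every statement match its speaker's type — contradiction.
So Sara is a knave.
With that fixed, Uma's statement is true, so Uma is a knight.
With that fixed, Keanu's statement is true, so Keanu is a knight.

Sara: knave, Uma: knight, Keanu: knight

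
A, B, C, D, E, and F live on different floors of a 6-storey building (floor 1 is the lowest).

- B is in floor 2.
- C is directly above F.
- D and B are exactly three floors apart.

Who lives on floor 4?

With clue 1, B is ruled out for floor 4.
With clues 1–3, A, D, E, and F are ruled out for floor 4.
So floor 4 is C.

C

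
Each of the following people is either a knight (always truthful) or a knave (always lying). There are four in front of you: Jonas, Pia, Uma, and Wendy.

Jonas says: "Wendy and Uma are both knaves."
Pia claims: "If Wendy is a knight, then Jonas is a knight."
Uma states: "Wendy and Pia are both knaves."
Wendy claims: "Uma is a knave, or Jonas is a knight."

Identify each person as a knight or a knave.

Jonas: knave, Pia: knave, Uma: knave, Wendy: knight

Consider Jonas. Suppose Jonas is a knight.
Then no assignment of the remaining roles makes every statement match its speaker's type — contradiction.
So Jonas is a knave.
Consider Pia. Suppose Pia is a knight.
Then no assignment of the remaining roles makes every statement match its speaker's type — contradiction.
So Pia is a knave.
Consider Uma. Suppose Uma is a knight.
Then no assignment of the remaining roles makes every statement match its speaker's type — contradiction.
So Uma is a knave.
With that fixed, Wendy's statement is true, so Wendy is a knight.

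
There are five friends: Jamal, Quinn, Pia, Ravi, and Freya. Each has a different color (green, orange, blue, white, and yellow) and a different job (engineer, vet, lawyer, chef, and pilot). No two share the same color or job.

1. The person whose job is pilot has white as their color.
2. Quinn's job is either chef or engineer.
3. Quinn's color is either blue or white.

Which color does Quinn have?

With clues 1–2, white is impossible for Quinn's color.
With clues 1–3, green, orange, and yellow are impossible for Quinn's color.
That leaves blue.

blue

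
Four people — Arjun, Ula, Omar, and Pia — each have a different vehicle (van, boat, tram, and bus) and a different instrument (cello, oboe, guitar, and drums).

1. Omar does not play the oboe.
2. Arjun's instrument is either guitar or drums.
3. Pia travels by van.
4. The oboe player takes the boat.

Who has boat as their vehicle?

With clues 1–3, Pia is impossible for the one with vehicle boat.
With clues 1–4, Arjun and Omar are impossible for the one with vehicle boat.
That leaves Ula.

Ula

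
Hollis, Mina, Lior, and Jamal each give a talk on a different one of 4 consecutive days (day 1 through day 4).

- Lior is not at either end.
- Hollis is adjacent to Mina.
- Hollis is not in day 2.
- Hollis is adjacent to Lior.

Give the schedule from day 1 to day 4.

Jamal, Lior, Hollis, Mina

From clue 1: Lior is in {2,3}.
From clues 1–4: Jamal → day 1, Lior → day 2, Hollis → day 3, Mina → day 4.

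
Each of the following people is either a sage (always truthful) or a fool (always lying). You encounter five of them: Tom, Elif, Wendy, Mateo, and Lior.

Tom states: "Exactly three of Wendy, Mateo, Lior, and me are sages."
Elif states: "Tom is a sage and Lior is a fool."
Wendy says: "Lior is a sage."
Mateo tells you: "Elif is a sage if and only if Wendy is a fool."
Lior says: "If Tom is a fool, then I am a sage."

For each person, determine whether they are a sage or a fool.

Tom: fool, Elif: fool, Wendy: fool, Mateo: fool, Lior: fool

Consider Tom. Suppose Tom is a sage.
Then no assignment of the remaining roles makes every statement match its speaker's type — contradiction.
So Tom is a fool.
With that fixed, Elif's statement is false, so Elif is a fool.
Consider Wendy. Suppose Wendy is a sage.
Then no assignment of the remaining roles makes every statement match its speaker's type — contradiction.
So Wendy is a fool.
With that fixed, Mateo's statement is false, so Mateo is a fool.
Consider Lior. Suppose Lior is a sage.
Then Wendy's statement comes out true, contradicting Wendy being a fool.
So Lior is a fool.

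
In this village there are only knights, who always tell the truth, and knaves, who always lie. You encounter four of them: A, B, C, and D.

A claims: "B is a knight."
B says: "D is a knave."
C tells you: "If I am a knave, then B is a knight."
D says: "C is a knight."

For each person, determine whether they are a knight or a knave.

A: knave, B: knave, C: knight, D: knight

Consider A. Suppose A is a knight.
Then no assignment of the remaining roles makes every statement match its speaker's type — contradiction.
So A is a knave.
Consider B. Suppose B is a knight.
Then A's statement comes out true, contradicting A being a knave.
So B is a knave.
Consider C. Suppose C is a knave.
Then no assignment of the remaining roles makes every statement match its speaker's type — contradiction.
So C is a knight.
With that fixed, D's statement is true, so D is a knight.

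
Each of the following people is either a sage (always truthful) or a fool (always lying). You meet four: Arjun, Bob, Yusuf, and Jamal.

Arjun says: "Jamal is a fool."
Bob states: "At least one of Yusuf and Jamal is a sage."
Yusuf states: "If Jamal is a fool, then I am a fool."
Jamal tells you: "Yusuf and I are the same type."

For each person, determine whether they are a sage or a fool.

Consider Arjun. Suppose Arjun is a sage.
Then no assignment of the remaining roles makes every statement match its speaker's type — contradiction.
So Arjun is a fool.
Consider Bob. Suppose Bob is a fool.
Then no assignment of the remaining roles makes every statement match its speaker's type — contradiction.
So Bob is a sage.
Consider Yusuf. Suppose Yusuf is a fool.
Then Yusuf's own statement would have to be false, but it can't be — contradiction.
So Yusuf is a sage.
Consider Jamal. Suppose Jamal is a fool.
Then Arjun's statement comes out true, contradicting Arjun being a fool.
So Jamal is a sage.

Arjun: fool, Bob: sage, Yusuf: sage, Jamal: sage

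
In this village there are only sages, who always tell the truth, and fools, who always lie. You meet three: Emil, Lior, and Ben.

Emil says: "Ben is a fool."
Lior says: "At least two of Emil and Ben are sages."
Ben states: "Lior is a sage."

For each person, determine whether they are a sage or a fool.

Consider Emil. Suppose Emil is a fool.
Then no assignment of the remaining roles makes every statement match its speaker's type — contradiction.
So Emil is a sage.
Consider Lior. Suppose Lior is a sage.
Then no assignment of the remaining roles makes every statement match its speaker's type — contradiction.
So Lior is a fool.
With that fixed, Ben's statement is false, so Ben is a fool.

Emil: sage, Lior: fool, Ben: fool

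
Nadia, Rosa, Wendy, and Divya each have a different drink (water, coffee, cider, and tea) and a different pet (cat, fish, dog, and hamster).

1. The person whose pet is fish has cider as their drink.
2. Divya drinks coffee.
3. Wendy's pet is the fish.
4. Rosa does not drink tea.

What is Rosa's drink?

water

With clues 1–2, coffee is impossible for Rosa's drink.
With clues 1–3, cider is impossible for Rosa's drink.
With clues 1–4, tea is impossible for Rosa's drink.
That leaves water.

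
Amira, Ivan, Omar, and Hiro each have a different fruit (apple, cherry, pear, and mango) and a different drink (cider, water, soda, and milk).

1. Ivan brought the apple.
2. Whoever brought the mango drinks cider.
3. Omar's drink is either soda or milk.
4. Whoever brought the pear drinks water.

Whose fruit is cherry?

Clue 1 rules out Ivan for the one with fruit cherry.
With clues 1–4, Amira and Hiro are impossible for the one with fruit cherry.
That leaves Omar.

Omar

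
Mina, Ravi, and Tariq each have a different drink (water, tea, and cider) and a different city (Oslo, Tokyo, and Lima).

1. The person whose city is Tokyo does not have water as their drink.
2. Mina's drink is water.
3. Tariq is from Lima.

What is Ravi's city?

With clues 1–3, Lima and Oslo are impossible for Ravi's city.
That leaves Tokyo.

Tokyo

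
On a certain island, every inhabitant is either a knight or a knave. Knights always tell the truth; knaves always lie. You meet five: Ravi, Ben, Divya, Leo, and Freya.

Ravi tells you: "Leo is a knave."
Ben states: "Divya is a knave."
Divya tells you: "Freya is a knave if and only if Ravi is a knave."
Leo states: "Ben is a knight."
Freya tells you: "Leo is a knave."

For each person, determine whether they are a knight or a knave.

Ravi: knight, Ben: knave, Divya: knight, Leo: knave, Freya: knight

Consider Ravi. Suppose Ravi is a knave.
Then no assignment of the remaining roles makes every statement match its speaker's type — contradiction.
So Ravi is a knight.
Consider Ben. Suppose Ben is a knight.
Then no assignment of the remaining roles makes every statement match its speaker's type — contradiction.
So Ben is a knave.
With that fixed, Leo's statement is false, so Leo is a knave.
With that fixed, Freya's statement is true, so Freya is a knight.
With that fixed, Divya's statement is true, so Divya is a knight.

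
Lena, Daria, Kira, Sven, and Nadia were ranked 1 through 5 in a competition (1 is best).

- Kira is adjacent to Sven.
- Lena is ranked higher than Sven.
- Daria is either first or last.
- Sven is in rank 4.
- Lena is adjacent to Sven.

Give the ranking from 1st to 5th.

Daria, Nadia, Lena, Sven, Kira

From clues 1–2: Lena is in {1,2,3}.
From clues 1–3: Daria is in {1,5}.
From clues 1–4: Sven → rank 4.
From clues 1–5: Daria → rank 1, Nadia → rank 2, Lena → rank 3, Kira → rank 5.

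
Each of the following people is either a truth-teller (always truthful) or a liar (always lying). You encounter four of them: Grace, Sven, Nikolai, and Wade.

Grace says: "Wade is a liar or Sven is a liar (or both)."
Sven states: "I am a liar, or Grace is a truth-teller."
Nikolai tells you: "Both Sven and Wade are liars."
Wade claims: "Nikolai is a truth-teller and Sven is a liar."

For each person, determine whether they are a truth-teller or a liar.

Consider Grace. Suppose Grace is a liar.
Then whichever role Sven has, Sven's statement has the wrong truth value — contradiction.
So Grace is a truth-teller.
With that fixed, Sven's statement is true, so Sven is a truth-teller.
With that fixed, Nikolai's statement is false, so Nikolai is a liar.
With that fixed, Wade's statement is false, so Wade is a liar.

Grace: truth-teller, Sven: truth-teller, Nikolai: liar, Wade: liar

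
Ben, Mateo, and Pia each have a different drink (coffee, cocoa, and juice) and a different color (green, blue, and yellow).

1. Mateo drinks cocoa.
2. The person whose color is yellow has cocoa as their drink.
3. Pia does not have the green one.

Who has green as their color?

Ben

With clues 1–2, Mateo is impossible for the one with color green.
With clues 1–3, Pia is impossible for the one with color green.
That leaves Ben.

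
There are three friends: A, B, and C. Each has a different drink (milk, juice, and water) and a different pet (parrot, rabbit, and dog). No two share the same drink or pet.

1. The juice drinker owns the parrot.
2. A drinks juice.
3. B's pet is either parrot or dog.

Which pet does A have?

parrot

With clues 1–2, dog and rabbit are impossible for A's pet.
That leaves parrot.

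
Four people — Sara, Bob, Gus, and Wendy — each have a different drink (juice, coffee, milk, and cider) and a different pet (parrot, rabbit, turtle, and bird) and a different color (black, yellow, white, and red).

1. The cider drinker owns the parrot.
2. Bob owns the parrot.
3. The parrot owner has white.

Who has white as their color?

With clues 1–3, Gus, Sara, and Wendy are impossible for the one with color white.
That leaves Bob.

Bob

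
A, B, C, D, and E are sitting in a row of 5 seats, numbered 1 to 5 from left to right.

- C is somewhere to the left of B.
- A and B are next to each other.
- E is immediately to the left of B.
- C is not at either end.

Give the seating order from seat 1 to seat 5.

From clue 1: B is in {2,3,4,5}.
From clues 1–2: C is in {1,2,3}.
From clues 1–3: A is in {4,5}.
From clues 1–4: D → seat 1, C → seat 2, E → seat 3, B → seat 4, A → seat 5.

D, C, E, B, A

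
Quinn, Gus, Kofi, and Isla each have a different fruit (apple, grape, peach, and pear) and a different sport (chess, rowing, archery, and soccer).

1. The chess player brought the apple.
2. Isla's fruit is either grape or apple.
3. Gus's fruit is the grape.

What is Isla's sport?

With clues 1–3, archery, rowing, and soccer are impossible for Isla's sport.
That leaves chess.

chess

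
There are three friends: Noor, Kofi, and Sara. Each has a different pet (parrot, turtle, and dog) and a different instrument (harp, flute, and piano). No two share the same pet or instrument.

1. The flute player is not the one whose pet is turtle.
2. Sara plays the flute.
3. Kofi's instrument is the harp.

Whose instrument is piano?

Noor

With clues 1–2, Sara is impossible for the one with instrument piano.
With clues 1–3, Kofi is impossible for the one with instrument piano.
That leaves Noor.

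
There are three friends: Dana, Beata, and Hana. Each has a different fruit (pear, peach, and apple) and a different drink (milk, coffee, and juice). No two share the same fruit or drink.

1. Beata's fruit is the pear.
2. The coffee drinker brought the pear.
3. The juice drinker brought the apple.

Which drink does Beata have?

With clues 1–2, juice and milk are impossible for Beata's drink.
That leaves coffee.

coffee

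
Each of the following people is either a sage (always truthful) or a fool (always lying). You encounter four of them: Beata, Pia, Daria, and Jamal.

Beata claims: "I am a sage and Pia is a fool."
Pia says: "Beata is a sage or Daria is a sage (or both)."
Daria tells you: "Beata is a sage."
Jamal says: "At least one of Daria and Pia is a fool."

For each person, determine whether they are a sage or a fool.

Beata: fool, Pia: fool, Daria: fool, Jamal: sage

Consider Beata. Suppose Beata is a sage.
Then no assignment of the remaining roles makes every statement match its speaker's type — contradiction.
So Beata is a fool.
With that fixed, Daria's statement is false, so Daria is a fool.
With that fixed, Jamal's statement is true, so Jamal is a sage.
With that fixed, Pia's statement is false, so Pia is a fool.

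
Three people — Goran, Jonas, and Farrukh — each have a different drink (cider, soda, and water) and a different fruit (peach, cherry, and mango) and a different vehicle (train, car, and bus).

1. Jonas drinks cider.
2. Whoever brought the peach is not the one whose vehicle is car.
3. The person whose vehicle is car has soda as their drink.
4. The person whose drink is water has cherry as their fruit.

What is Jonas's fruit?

With clues 1–4, cherry and mango are impossible for Jonas's fruit.
That leaves peach.

peach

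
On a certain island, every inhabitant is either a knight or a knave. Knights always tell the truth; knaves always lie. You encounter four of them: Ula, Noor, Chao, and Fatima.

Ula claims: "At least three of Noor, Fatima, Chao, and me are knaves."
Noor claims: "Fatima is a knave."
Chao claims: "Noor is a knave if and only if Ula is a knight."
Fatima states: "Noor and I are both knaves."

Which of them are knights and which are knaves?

Consider Ula. Suppose Ula is a knight.
Then no assignment of the remaining roles makes every statement match its speaker's type — contradiction.
So Ula is a knave.
Consider Noor. Suppose Noor is a knave.
Then whichever role Fatima has, Fatima's statement has the wrong truth value — contradiction.
So Noor is a knight.
With that fixed, Chao's statement is true, so Chao is a knight.
With that fixed, Fatima's statement is false, so Fatima is a knave.

Ula: knave, Noor: knight, Chao: knight, Fatima: knave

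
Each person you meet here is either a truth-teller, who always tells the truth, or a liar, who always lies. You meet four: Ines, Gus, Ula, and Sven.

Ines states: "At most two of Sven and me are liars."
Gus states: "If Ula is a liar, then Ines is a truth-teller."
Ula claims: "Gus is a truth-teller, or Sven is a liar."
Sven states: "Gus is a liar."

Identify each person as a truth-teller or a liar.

Regardless of anyone's role, Ines's statement is true, so Ines is a truth-teller.
With that fixed, Gus's statement is true, so Gus is a truth-teller.
With that fixed, Ula's statement is true, so Ula is a truth-teller.
With that fixed, Sven's statement is false, so Sven is a liar.

Ines: truth-teller, Gus: truth-teller, Ula: truth-teller, Sven: liar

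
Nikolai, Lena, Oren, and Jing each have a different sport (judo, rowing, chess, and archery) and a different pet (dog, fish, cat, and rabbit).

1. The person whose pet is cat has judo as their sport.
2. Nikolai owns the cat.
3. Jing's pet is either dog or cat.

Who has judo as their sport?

Nikolai

With clues 1–2, Jing, Lena, and Oren are impossible for the one with sport judo.
That leaves Nikolai.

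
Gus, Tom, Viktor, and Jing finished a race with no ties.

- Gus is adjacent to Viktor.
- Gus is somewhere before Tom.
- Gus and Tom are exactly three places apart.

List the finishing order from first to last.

Gus, Viktor, Jing, Tom

From clues 1–2: Tom is in {3,4}.
From clues 1–3: Gus → place 1, Viktor → place 2, Jing → place 3, Tom → place 4.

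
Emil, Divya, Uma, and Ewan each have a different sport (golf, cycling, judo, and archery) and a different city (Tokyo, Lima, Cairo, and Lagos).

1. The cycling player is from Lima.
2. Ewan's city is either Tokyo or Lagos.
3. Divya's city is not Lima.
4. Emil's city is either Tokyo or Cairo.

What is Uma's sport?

cycling

With clues 1–4, archery, golf, and judo are impossible for Uma's sport.
That leaves cycling.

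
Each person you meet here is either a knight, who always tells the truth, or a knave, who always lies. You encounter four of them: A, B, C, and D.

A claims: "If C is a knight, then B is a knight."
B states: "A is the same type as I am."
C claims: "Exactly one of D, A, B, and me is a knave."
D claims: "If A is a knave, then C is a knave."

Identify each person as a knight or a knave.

A: knight, B: knave, C: knave, D: knight

Consider A. Suppose A is a knave.
Then whichever role B has, B's statement has the wrong truth value — contradiction.
So A is a knight.
With that fixed, D's statement is true, so D is a knight.
Consider B. Suppose B is a knight.
Then whichever role C has, C's statement has the wrong truth value — contradiction.
So B is a knave.
Consider C. Suppose C is a knight.
Then A's statement comes out false, contradicting A being a knight.
So C is a knave.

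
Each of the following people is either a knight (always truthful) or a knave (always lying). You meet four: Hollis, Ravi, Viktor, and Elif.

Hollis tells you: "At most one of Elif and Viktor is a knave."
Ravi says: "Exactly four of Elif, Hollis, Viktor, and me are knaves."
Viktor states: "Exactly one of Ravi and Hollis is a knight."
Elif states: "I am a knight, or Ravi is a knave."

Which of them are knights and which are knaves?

Hollis: knight, Ravi: knave, Viktor: knight, Elif: knight

Consider Hollis. Suppose Hollis is a knave.
Then no assignment of the remaining roles makes every statement match its speaker's type — contradiction.
So Hollis is a knight.
With that fixed, Ravi's statement is false, so Ravi is a knave.
With that fixed, Viktor's statement is true, so Viktor is a knight.
With that fixed, Elif's statement is true, so Elif is a knight.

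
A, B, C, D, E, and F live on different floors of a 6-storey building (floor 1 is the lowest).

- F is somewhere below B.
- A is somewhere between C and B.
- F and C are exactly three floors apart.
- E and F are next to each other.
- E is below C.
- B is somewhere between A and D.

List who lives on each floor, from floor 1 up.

From clue 1: B is in {2,3,4,5,6}.
From clues 1–2: A is in {2,3,4,5}.
From clues 1–5: A is in {4,5}.
From clues 1–6: D → floor 1, E → floor 2, F → floor 3, B → floor 4, A → floor 5, C → floor 6.

D, E, F, B, A, C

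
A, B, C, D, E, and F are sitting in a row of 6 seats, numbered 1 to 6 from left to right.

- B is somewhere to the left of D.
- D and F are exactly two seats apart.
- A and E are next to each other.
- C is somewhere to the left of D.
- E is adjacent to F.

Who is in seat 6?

With clue 1, B is ruled out for seat 6.
With clues 1–4, C and F are ruled out for seat 6.
With clues 1–5, A and E are ruled out for seat 6.
So seat 6 is D.

D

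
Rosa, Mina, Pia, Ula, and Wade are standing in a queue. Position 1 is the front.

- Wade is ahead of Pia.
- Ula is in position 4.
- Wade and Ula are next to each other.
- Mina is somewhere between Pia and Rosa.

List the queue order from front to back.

From clue 1: Pia is in {2,3,4,5}.
From clues 1–2: Ula → position 4.
From clues 1–3: Wade → position 3, Pia → position 5.
From clues 1–4: Rosa → position 1, Mina → position 2.

Rosa, Mina, Wade, Ula, Pia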